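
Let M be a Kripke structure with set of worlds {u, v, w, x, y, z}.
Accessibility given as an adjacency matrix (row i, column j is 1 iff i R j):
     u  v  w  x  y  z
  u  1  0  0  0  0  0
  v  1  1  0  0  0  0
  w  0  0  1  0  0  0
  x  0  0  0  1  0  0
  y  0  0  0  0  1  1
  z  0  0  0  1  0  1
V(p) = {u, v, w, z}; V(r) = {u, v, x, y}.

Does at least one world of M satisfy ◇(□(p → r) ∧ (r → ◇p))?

Yes

Let φ = ◇(□(p → r) ∧ (r → ◇p)). Evaluate φ at each world:
  u (successors {u}): φ is true.
  v (successors {u, v}): φ is true.
  w (successors {w}): φ is false.
  x (successors {x}): φ is false.
  y (successors {y, z}): φ is false.
  z (successors {x, z}): φ is false.
Detail at u (witness):
  At u: ◇(□(p → r) ∧ (r → ◇p)) requires □(p → r) ∧ (r → ◇p) at some successor in {u}.
    □(p → r) ∧ (r → ◇p) holds at u, so ◇(□(p → r) ∧ (r → ◇p)) is true at u.
      At u: □(p → r) is true, r → ◇p is true, so □(p → r) ∧ (r → ◇p) is true.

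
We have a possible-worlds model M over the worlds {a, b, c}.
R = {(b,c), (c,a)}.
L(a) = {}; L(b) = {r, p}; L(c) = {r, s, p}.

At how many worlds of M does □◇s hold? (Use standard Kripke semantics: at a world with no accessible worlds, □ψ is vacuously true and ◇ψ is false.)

1

Let φ = □◇s. Evaluate φ at each world:
  a (successors ∅): φ is true.
  b (successors {c}): φ is false.
  c (successors {a}): φ is false.
For instance, at c:
  At c: □◇s requires ◇s at every successor {a}.
    ◇s fails at a, so □◇s is false at c.
      At a: no accessible worlds, so ◇s is false.
Satisfying worlds: {a}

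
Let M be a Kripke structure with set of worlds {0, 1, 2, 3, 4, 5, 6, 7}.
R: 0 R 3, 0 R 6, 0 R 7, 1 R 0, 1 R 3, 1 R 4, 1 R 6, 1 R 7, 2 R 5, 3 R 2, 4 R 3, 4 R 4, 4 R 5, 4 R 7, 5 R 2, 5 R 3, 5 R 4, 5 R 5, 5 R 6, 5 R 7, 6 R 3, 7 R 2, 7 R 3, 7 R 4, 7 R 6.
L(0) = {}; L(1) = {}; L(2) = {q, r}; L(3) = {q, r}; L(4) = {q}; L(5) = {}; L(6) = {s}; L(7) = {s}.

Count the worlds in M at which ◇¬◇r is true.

3

Let φ = ◇¬◇r. Evaluate φ at each world:
  0 (successors {3, 6, 7}): φ is false.
  1 (successors {0, 3, 4, 6, 7}): φ is false.
  2 (successors {5}): φ is false.
  3 (successors {2}): φ is true.
  4 (successors {3, 4, 5, 7}): φ is false.
  5 (successors {2, 3, 4, 5, 6, 7}): φ is true.
  6 (successors {3}): φ is false.
  7 (successors {2, 3, 4, 6}): φ is true.
For instance, at 6:
  At 6: ◇¬◇r requires ¬◇r at some successor in {3}.
    At 3: ¬◇r is false.
  So ◇¬◇r is false at 6.
Satisfying worlds: {3, 5, 7}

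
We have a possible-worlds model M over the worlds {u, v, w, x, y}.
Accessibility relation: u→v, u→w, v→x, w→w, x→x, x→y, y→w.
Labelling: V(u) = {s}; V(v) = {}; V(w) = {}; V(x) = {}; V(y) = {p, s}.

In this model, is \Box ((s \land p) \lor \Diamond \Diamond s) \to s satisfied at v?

No

At v: \Box ((s \land p) \lor \Diamond \Diamond s) is true, s is false, so \Box ((s \land p) \lor \Diamond \Diamond s) \to s is false.
  At v: \Box ((s \land p) \lor \Diamond \Diamond s) requires (s \land p) \lor \Diamond \Diamond s at every successor {x}.
      At x: s \land p is false, \Diamond \Diamond s is true, so (s \land p) \lor \Diamond \Diamond s is true.
  So \Box ((s \land p) \lor \Diamond \Diamond s) is true at v.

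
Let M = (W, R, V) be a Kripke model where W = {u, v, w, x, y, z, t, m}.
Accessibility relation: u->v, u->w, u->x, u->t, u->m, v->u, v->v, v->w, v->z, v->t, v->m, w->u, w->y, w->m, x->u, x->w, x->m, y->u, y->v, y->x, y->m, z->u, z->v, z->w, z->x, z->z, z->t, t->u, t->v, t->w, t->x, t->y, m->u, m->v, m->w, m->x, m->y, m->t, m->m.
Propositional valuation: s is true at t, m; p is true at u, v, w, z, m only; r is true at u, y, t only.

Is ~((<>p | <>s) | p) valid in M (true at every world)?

No

Recall that <>ψ holds at a world iff ψ holds at some accessible world.
Let φ = ~((<>p | <>s) | p). Evaluate φ at each world:
  u (successors {v, w, x, t, m}): φ is false.
  v (successors {u, v, w, z, t, m}): φ is false.
  w (successors {u, y, m}): φ is false.
  x (successors {u, w, m}): φ is false.
  y (successors {u, v, x, m}): φ is false.
  z (successors {u, v, w, x, z, t}): φ is false.
  t (successors {u, v, w, x, y}): φ is false.
  m (successors {u, v, w, x, y, t, m}): φ is false.
Detail at u (counterexample):
  At u: (<>p | <>s) | p is true, so ~((<>p | <>s) | p) is false.
    At u: <>p | <>s is true, p is true, so (<>p | <>s) | p is true.
      At u: <>p is true, <>s is true, so <>p | <>s is true.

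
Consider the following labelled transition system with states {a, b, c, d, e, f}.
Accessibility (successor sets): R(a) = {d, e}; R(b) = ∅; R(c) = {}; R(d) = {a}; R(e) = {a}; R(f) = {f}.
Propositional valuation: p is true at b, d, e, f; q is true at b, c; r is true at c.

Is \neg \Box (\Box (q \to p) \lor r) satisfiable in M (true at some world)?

No

Let φ = \neg \Box (\Box (q \to p) \lor r). Evaluate φ at each world:
  a (successors {d, e}): φ is false.
  b (successors ∅): φ is false.
  c (successors ∅): φ is false.
  d (successors {a}): φ is false.
  e (successors {a}): φ is false.
  f (successors {f}): φ is false.
For instance, at e:
  At e: \Box (\Box (q \to p) \lor r) is true, so \neg \Box (\Box (q \to p) \lor r) is false.
    At e: \Box (\Box (q \to p) \lor r) requires \Box (q \to p) \lor r at every successor {a}.
      At a: \Box (q \to p) \lor r is true.
    So \Box (\Box (q \to p) \lor r) is true at e.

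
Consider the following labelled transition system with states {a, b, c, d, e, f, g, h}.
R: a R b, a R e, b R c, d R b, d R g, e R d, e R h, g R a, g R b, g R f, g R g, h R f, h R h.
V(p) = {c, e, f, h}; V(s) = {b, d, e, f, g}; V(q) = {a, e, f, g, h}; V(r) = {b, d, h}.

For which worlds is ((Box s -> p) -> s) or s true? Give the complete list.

a, b, d, e, f, g

Let φ = ((Box s -> p) -> s) or s. Evaluate φ at each world:
  a (successors {b, e}): φ is true.
  b (successors {c}): φ is true.
  c (successors ∅): φ is false.
  d (successors {b, g}): φ is true.
  e (successors {d, h}): φ is true.
  f (successors ∅): φ is true.
  g (successors {a, b, f, g}): φ is true.
  h (successors {f, h}): φ is false.
For instance, at g:
  At g: (Box s -> p) -> s is true, s is true, so ((Box s -> p) -> s) or s is true.
    At g: Box s -> p is true, s is true, so (Box s -> p) -> s is true.
      At g: Box s is false, p is false, so Box s -> p is true.
Satisfying worlds: {a, b, d, e, f, g}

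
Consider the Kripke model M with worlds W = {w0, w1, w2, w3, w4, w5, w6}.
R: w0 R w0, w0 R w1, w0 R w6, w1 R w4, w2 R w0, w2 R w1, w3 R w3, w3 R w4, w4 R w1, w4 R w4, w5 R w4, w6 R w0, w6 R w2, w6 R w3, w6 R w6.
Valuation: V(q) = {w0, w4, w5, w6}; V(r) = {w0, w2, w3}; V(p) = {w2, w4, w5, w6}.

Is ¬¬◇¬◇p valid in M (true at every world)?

No

Let φ = ¬¬◇¬◇p. Evaluate φ at each world:
  w0 (successors {w0, w1, w6}): φ is false.
  w1 (successors {w4}): φ is false.
  w2 (successors {w0, w1}): φ is false.
  w3 (successors {w3, w4}): φ is false.
  w4 (successors {w1, w4}): φ is false.
  w5 (successors {w4}): φ is false.
  w6 (successors {w0, w2, w3, w6}): φ is true.
Detail at w0 (counterexample):
  At w0: ¬◇¬◇p is true, so ¬¬◇¬◇p is false.
    At w0: ◇¬◇p is false, so ¬◇¬◇p is true.
      At w0: ◇¬◇p requires ¬◇p at some successor in {w0, w1, w6}.
        At w0: ¬◇p is false.
        At w1: ¬◇p is false.
        At w6: ¬◇p is false.
      So ◇¬◇p is false at w0.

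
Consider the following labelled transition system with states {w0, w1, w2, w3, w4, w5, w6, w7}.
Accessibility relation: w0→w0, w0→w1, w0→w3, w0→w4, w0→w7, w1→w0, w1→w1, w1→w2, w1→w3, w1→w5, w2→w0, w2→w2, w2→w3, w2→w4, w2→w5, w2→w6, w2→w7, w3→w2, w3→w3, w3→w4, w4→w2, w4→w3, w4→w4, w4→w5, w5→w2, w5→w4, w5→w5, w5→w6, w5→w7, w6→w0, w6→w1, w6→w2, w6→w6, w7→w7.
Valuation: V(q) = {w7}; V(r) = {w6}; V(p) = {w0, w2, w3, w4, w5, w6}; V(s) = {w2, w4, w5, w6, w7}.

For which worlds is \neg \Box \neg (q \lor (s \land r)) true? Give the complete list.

w0, w2, w5, w6, w7

Let φ = \neg \Box \neg (q \lor (s \land r)). Evaluate φ at each world:
  w0 (successors {w0, w1, w3, w4, w7}): φ is true.
  w1 (successors {w0, w1, w2, w3, w5}): φ is false.
  w2 (successors {w0, w2, w3, w4, w5, w6, w7}): φ is true.
  w3 (successors {w2, w3, w4}): φ is false.
  w4 (successors {w2, w3, w4, w5}): φ is false.
  w5 (successors {w2, w4, w5, w6, w7}): φ is true.
  w6 (successors {w0, w1, w2, w6}): φ is true.
  w7 (successors {w7}): φ is true.
For instance, at w1:
  At w1: \Box \neg (q \lor (s \land r)) is true, so \neg \Box \neg (q \lor (s \land r)) is false.
    At w1: \Box \neg (q \lor (s \land r)) requires \neg (q \lor (s \land r)) at every successor {w0, w1, w2, w3, w5}.
      At w0: \neg (q \lor (s \land r)) is true.
      At w1: \neg (q \lor (s \land r)) is true.
      At w2: \neg (q \lor (s \land r)) is true.
      At w3: \neg (q \lor (s \land r)) is true.
      At w5: \neg (q \lor (s \land r)) is true.
    So \Box \neg (q \lor (s \land r)) is true at w1.
Satisfying worlds: {w0, w2, w5, w6, w7}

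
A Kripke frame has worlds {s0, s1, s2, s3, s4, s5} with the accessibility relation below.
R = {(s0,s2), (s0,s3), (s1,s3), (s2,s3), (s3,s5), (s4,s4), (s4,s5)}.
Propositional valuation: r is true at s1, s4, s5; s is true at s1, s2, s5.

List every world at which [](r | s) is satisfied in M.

s3, s4, s5

Let φ = [](r | s). Evaluate φ at each world:
  s0 (successors {s2, s3}): φ is false.
  s1 (successors {s3}): φ is false.
  s2 (successors {s3}): φ is false.
  s3 (successors {s5}): φ is true.
  s4 (successors {s4, s5}): φ is true.
  s5 (successors ∅): φ is true.
For instance, at s2:
  At s2: [](r | s) requires r | s at every successor {s3}.
    r | s fails at s3, so [](r | s) is false at s2.
Satisfying worlds: {s3, s4, s5}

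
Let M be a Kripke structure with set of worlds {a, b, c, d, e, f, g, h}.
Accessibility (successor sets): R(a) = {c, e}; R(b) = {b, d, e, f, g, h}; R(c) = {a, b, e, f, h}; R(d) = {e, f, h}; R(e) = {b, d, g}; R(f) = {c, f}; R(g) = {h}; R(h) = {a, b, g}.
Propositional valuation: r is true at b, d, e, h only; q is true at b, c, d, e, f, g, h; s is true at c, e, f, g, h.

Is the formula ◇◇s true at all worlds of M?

Let φ = ◇◇s. Evaluate φ at each world:
  a (successors {c, e}): φ is true.
  b (successors {b, d, e, f, g, h}): φ is true.
  c (successors {a, b, e, f, h}): φ is true.
  d (successors {e, f, h}): φ is true.
  e (successors {b, d, g}): φ is true.
  f (successors {c, f}): φ is true.
  g (successors {h}): φ is true.
  h (successors {a, b, g}): φ is true.
For instance, at b:
  At b: ◇◇s requires ◇s at some successor in {b, d, e, f, g, h}.
    ◇s holds at b, so ◇◇s is true at b.
      At b: ◇s requires s at some successor in {b, d, e, f, g, h}.
        s holds at e, so ◇s is true at b.

Yes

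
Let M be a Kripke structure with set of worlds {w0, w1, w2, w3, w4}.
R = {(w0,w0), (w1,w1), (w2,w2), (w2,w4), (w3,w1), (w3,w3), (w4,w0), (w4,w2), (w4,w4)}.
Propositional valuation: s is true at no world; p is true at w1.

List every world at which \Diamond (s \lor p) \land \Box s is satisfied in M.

none

Let φ = \Diamond (s \lor p) \land \Box s. Evaluate φ at each world:
  w0 (successors {w0}): φ is false.
  w1 (successors {w1}): φ is false.
  w2 (successors {w2, w4}): φ is false.
  w3 (successors {w1, w3}): φ is false.
  w4 (successors {w0, w2, w4}): φ is false.
For instance, at w1:
  At w1: \Diamond (s \lor p) is true, \Box s is false, so \Diamond (s \lor p) \land \Box s is false.
    At w1: \Diamond (s \lor p) requires s \lor p at some successor in {w1}.
      s \lor p holds at w1, so \Diamond (s \lor p) is true at w1.
    At w1: \Box s requires s at every successor {w1}.
      s fails at w1, so \Box s is false at w1.
Satisfying worlds: none.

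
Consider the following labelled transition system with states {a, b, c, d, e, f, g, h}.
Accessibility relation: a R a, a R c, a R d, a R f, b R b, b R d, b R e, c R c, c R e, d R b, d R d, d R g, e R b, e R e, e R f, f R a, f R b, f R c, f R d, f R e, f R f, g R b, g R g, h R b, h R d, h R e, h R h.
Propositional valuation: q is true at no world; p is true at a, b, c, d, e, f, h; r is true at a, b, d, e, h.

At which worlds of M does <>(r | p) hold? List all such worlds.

a, b, c, d, e, f, g, h

Let φ = <>(r | p). Evaluate φ at each world:
  a (successors {a, c, d, f}): φ is true.
  b (successors {b, d, e}): φ is true.
  c (successors {c, e}): φ is true.
  d (successors {b, d, g}): φ is true.
  e (successors {b, e, f}): φ is true.
  f (successors {a, b, c, d, e, f}): φ is true.
  g (successors {b, g}): φ is true.
  h (successors {b, d, e, h}): φ is true.
For instance, at b:
  At b: <>(r | p) requires r | p at some successor in {b, d, e}.
    r | p holds at b, so <>(r | p) is true at b.
Satisfying worlds: {a, b, c, d, e, f, g, h}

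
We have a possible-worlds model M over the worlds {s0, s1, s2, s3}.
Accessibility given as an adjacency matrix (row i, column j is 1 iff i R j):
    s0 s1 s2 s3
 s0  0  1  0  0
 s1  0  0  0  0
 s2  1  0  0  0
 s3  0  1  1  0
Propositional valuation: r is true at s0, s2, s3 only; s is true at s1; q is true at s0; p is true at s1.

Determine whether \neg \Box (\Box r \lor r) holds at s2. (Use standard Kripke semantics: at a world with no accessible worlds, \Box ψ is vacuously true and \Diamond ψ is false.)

At s2: \Box (\Box r \lor r) is true, so \neg \Box (\Box r \lor r) is false.
  At s2: \Box (\Box r \lor r) requires \Box r \lor r at every successor {s0}.
      At s0: \Box r is false, r is true, so \Box r \lor r is true.
  So \Box (\Box r \lor r) is true at s2.

No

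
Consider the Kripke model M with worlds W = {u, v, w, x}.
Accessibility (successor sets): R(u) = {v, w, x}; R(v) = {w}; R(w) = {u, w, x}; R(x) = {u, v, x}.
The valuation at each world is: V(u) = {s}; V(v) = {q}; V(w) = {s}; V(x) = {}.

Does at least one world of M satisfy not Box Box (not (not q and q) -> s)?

Yes

Recall that Box ψ holds at a world iff ψ holds at every accessible world, and Dia ψ holds iff ψ holds at some accessible world.
Let φ = not Box Box (not (not q and q) -> s). Evaluate φ at each world:
  u (successors {v, w, x}): φ is true.
  v (successors {w}): φ is true.
  w (successors {u, w, x}): φ is true.
  x (successors {u, v, x}): φ is true.
Detail at u (witness):
  At u: Box Box (not (not q and q) -> s) is false, so not Box Box (not (not q and q) -> s) is true.
    At u: Box Box (not (not q and q) -> s) requires Box (not (not q and q) -> s) at every successor {v, w, x}.
      Box (not (not q and q) -> s) fails at w, so Box Box (not (not q and q) -> s) is false at u.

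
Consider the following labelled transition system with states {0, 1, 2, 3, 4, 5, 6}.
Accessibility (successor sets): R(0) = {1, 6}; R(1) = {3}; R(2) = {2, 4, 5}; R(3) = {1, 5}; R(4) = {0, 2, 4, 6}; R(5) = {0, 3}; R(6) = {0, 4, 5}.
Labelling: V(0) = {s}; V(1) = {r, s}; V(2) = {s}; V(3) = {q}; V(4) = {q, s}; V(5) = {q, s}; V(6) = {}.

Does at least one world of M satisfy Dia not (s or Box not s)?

Let φ = Dia not (s or Box not s). Evaluate φ at each world:
  0 (successors {1, 6}): φ is true.
  1 (successors {3}): φ is true.
  2 (successors {2, 4, 5}): φ is false.
  3 (successors {1, 5}): φ is false.
  4 (successors {0, 2, 4, 6}): φ is true.
  5 (successors {0, 3}): φ is true.
  6 (successors {0, 4, 5}): φ is false.
Detail at 0 (witness):
  At 0: Dia not (s or Box not s) requires not (s or Box not s) at some successor in {1, 6}.
    not (s or Box not s) holds at 6, so Dia not (s or Box not s) is true at 0.
      At 6: s or Box not s is false, so not (s or Box not s) is true.

Yes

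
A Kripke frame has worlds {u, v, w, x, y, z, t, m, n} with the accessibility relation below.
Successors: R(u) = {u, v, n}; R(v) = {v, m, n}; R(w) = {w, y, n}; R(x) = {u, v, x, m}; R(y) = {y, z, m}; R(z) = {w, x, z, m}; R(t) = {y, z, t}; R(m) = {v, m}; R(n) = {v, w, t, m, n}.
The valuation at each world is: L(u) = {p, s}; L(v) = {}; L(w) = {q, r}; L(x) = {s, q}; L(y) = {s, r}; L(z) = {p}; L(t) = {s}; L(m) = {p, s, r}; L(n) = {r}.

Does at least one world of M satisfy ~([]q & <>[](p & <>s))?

Yes

Let φ = ~([]q & <>[](p & <>s)). Evaluate φ at each world:
  u (successors {u, v, n}): φ is true.
  v (successors {v, m, n}): φ is true.
  w (successors {w, y, n}): φ is true.
  x (successors {u, v, x, m}): φ is true.
  y (successors {y, z, m}): φ is true.
  z (successors {w, x, z, m}): φ is true.
  t (successors {y, z, t}): φ is true.
  m (successors {v, m}): φ is true.
  n (successors {v, w, t, m, n}): φ is true.
Detail at u (witness):
  At u: []q & <>[](p & <>s) is false, so ~([]q & <>[](p & <>s)) is true.
    At u: []q is false, <>[](p & <>s) is false, so []q & <>[](p & <>s) is false.
      At u: []q requires q at every successor {u, v, n}.
        q fails at u, so []q is false at u.
      At u: <>[](p & <>s) requires [](p & <>s) at some successor in {u, v, n}.
        At u: [](p & <>s) is false.
        At v: [](p & <>s) is false.
        At n: [](p & <>s) is false.
      So <>[](p & <>s) is false at u.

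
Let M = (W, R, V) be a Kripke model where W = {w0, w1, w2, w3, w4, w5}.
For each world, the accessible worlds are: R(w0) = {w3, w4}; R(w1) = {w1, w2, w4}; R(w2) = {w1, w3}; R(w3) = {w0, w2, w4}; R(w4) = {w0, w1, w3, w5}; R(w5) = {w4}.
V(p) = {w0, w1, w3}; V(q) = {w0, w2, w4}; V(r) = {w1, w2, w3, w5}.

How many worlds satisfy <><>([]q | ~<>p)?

Let φ = <><>([]q | ~<>p). Evaluate φ at each world:
  w0 (successors {w3, w4}): φ is true.
  w1 (successors {w1, w2, w4}): φ is true.
  w2 (successors {w1, w3}): φ is false.
  w3 (successors {w0, w2, w4}): φ is true.
  w4 (successors {w0, w1, w3, w5}): φ is true.
  w5 (successors {w4}): φ is true.
For instance, at w5:
  At w5: <><>([]q | ~<>p) requires <>([]q | ~<>p) at some successor in {w4}.
    <>([]q | ~<>p) holds at w4, so <><>([]q | ~<>p) is true at w5.
      At w4: <>([]q | ~<>p) requires []q | ~<>p at some successor in {w0, w1, w3, w5}.
        []q | ~<>p holds at w3, so <>([]q | ~<>p) is true at w4.
Satisfying worlds: {w0, w1, w3, w4, w5}

5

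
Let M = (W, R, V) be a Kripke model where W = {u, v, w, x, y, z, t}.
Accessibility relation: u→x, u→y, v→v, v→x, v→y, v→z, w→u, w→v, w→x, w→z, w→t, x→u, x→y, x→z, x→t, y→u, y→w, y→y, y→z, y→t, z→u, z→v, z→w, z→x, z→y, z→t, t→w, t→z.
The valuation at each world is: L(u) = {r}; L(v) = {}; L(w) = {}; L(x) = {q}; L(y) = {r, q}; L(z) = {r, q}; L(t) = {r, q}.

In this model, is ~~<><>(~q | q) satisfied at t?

At t: ~<><>(~q | q) is false, so ~~<><>(~q | q) is true.
  At t: <><>(~q | q) is true, so ~<><>(~q | q) is false.
    At t: <><>(~q | q) requires <>(~q | q) at some successor in {w, z}.
      <>(~q | q) holds at w, so <><>(~q | q) is true at t.

Yes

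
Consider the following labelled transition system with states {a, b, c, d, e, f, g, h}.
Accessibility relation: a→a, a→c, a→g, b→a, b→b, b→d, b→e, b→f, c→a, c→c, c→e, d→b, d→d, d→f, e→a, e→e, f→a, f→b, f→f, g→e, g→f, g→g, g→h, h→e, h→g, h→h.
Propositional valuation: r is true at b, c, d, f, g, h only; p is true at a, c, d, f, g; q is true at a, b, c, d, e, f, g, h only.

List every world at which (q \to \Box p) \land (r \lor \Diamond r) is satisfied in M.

Let φ = (q \to \Box p) \land (r \lor \Diamond r). Evaluate φ at each world:
  a (successors {a, c, g}): φ is true.
  b (successors {a, b, d, e, f}): φ is false.
  c (successors {a, c, e}): φ is false.
  d (successors {b, d, f}): φ is false.
  e (successors {a, e}): φ is false.
  f (successors {a, b, f}): φ is false.
  g (successors {e, f, g, h}): φ is false.
  h (successors {e, g, h}): φ is false.
For instance, at e:
  At e: q \to \Box p is false, r \lor \Diamond r is false, so (q \to \Box p) \land (r \lor \Diamond r) is false.
    At e: q is true, \Box p is false, so q \to \Box p is false.
      At e: \Box p requires p at every successor {a, e}.
        p fails at e, so \Box p is false at e.
    At e: r is false, \Diamond r is false, so r \lor \Diamond r is false.
      At e: \Diamond r requires r at some successor in {a, e}.
        At a: r is false.
        At e: r is false.
      So \Diamond r is false at e.
Satisfying worlds: {a}

a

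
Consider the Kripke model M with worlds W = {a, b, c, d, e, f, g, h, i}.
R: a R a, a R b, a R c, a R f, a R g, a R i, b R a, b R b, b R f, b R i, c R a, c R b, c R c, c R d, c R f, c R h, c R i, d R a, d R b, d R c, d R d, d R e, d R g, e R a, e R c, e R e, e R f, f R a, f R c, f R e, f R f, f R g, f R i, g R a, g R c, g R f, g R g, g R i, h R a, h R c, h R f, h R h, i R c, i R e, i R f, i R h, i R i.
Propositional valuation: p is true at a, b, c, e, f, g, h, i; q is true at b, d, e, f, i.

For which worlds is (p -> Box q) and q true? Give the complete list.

d

Let φ = (p -> Box q) and q. Evaluate φ at each world:
  a (successors {a, b, c, f, g, i}): φ is false.
  b (successors {a, b, f, i}): φ is false.
  c (successors {a, b, c, d, f, h, i}): φ is false.
  d (successors {a, b, c, d, e, g}): φ is true.
  e (successors {a, c, e, f}): φ is false.
  f (successors {a, c, e, f, g, i}): φ is false.
  g (successors {a, c, f, g, i}): φ is false.
  h (successors {a, c, f, h}): φ is false.
  i (successors {c, e, f, h, i}): φ is false.
For instance, at a:
  At a: p -> Box q is false, q is false, so (p -> Box q) and q is false.
    At a: p is true, Box q is false, so p -> Box q is false.
      At a: Box q requires q at every successor {a, b, c, f, g, i}.
        q fails at a, so Box q is false at a.
Satisfying worlds: {d}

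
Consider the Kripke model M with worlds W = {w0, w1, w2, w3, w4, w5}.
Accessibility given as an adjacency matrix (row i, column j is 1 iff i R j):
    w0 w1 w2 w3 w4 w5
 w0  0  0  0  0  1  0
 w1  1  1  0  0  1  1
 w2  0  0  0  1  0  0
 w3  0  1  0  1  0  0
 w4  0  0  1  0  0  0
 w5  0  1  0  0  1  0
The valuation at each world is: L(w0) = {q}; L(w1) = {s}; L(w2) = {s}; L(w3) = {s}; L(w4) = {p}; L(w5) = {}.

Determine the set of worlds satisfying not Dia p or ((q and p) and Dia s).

w2, w3, w4

Let φ = not Dia p or ((q and p) and Dia s). Evaluate φ at each world:
  w0 (successors {w4}): φ is false.
  w1 (successors {w0, w1, w4, w5}): φ is false.
  w2 (successors {w3}): φ is true.
  w3 (successors {w1, w3}): φ is true.
  w4 (successors {w2}): φ is true.
  w5 (successors {w1, w4}): φ is false.
For instance, at w1:
  At w1: not Dia p is false, (q and p) and Dia s is false, so not Dia p or ((q and p) and Dia s) is false.
    At w1: Dia p is true, so not Dia p is false.
      At w1: Dia p requires p at some successor in {w0, w1, w4, w5}.
        p holds at w4, so Dia p is true at w1.
    At w1: q and p is false, Dia s is true, so (q and p) and Dia s is false.
      At w1: Dia s requires s at some successor in {w0, w1, w4, w5}.
        s holds at w1, so Dia s is true at w1.
Satisfying worlds: {w2, w3, w4}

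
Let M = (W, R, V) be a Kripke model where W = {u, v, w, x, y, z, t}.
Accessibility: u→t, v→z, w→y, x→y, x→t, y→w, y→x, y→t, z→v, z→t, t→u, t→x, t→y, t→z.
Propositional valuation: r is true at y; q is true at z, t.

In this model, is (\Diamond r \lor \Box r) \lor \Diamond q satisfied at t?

Yes

At t: \Diamond r \lor \Box r is true, \Diamond q is true, so (\Diamond r \lor \Box r) \lor \Diamond q is true.
  At t: \Diamond r is true, \Box r is false, so \Diamond r \lor \Box r is true.
    At t: \Diamond r requires r at some successor in {u, x, y, z}.
      r holds at y, so \Diamond r is true at t.
    At t: \Box r requires r at every successor {u, x, y, z}.
      r fails at u, so \Box r is false at t.
  At t: \Diamond q requires q at some successor in {u, x, y, z}.
    q holds at z, so \Diamond q is true at t.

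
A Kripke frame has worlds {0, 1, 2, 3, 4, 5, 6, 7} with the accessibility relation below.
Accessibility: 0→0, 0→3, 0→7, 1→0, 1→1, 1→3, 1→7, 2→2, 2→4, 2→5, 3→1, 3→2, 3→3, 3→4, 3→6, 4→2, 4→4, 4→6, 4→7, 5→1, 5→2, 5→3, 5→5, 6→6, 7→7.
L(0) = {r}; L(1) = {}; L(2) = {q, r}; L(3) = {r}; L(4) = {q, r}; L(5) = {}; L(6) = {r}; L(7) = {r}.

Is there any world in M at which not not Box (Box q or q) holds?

No

Let φ = not not Box (Box q or q). Evaluate φ at each world:
  0 (successors {0, 3, 7}): φ is false.
  1 (successors {0, 1, 3, 7}): φ is false.
  2 (successors {2, 4, 5}): φ is false.
  3 (successors {1, 2, 3, 4, 6}): φ is false.
  4 (successors {2, 4, 6, 7}): φ is false.
  5 (successors {1, 2, 3, 5}): φ is false.
  6 (successors {6}): φ is false.
  7 (successors {7}): φ is false.
For instance, at 1:
  At 1: not Box (Box q or q) is true, so not not Box (Box q or q) is false.
    At 1: Box (Box q or q) is false, so not Box (Box q or q) is true.
      At 1: Box (Box q or q) requires Box q or q at every successor {0, 1, 3, 7}.
        Box q or q fails at 0, so Box (Box q or q) is false at 1.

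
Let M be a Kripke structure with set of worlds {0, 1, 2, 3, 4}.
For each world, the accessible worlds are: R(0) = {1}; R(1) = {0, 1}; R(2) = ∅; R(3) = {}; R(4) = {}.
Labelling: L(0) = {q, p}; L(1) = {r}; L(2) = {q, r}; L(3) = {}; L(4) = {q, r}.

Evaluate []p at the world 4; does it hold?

Yes

At 4: no accessible worlds, so []p holds vacuously.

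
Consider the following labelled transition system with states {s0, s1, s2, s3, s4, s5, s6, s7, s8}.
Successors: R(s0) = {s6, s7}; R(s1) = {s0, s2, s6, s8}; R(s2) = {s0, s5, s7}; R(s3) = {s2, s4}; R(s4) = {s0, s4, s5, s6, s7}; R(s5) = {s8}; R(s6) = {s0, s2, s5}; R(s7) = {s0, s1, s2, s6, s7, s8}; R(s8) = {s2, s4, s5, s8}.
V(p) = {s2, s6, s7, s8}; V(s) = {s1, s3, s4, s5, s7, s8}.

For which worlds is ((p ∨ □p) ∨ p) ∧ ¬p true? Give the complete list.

Let φ = ((p ∨ □p) ∨ p) ∧ ¬p. Evaluate φ at each world:
  s0 (successors {s6, s7}): φ is true.
  s1 (successors {s0, s2, s6, s8}): φ is false.
  s2 (successors {s0, s5, s7}): φ is false.
  s3 (successors {s2, s4}): φ is false.
  s4 (successors {s0, s4, s5, s6, s7}): φ is false.
  s5 (successors {s8}): φ is true.
  s6 (successors {s0, s2, s5}): φ is false.
  s7 (successors {s0, s1, s2, s6, s7, s8}): φ is false.
  s8 (successors {s2, s4, s5, s8}): φ is false.
For instance, at s1:
  At s1: (p ∨ □p) ∨ p is false, ¬p is true, so ((p ∨ □p) ∨ p) ∧ ¬p is false.
    At s1: p ∨ □p is false, p is false, so (p ∨ □p) ∨ p is false.
      At s1: p is false, □p is false, so p ∨ □p is false.
Satisfying worlds: {s0, s5}

s0, s5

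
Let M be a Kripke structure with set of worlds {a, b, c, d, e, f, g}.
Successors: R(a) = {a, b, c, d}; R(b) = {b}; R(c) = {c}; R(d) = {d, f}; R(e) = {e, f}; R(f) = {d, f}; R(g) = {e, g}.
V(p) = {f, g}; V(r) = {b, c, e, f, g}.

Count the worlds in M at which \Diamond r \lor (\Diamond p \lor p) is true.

7

Let φ = \Diamond r \lor (\Diamond p \lor p). Evaluate φ at each world:
  a (successors {a, b, c, d}): φ is true.
  b (successors {b}): φ is true.
  c (successors {c}): φ is true.
  d (successors {d, f}): φ is true.
  e (successors {e, f}): φ is true.
  f (successors {d, f}): φ is true.
  g (successors {e, g}): φ is true.
For instance, at c:
  At c: \Diamond r is true, \Diamond p \lor p is false, so \Diamond r \lor (\Diamond p \lor p) is true.
    At c: \Diamond r requires r at some successor in {c}.
      r holds at c, so \Diamond r is true at c.
    At c: \Diamond p is false, p is false, so \Diamond p \lor p is false.
      At c: \Diamond p requires p at some successor in {c}.
        At c: p is false.
      So \Diamond p is false at c.
Satisfying worlds: {a, b, c, d, e, f, g}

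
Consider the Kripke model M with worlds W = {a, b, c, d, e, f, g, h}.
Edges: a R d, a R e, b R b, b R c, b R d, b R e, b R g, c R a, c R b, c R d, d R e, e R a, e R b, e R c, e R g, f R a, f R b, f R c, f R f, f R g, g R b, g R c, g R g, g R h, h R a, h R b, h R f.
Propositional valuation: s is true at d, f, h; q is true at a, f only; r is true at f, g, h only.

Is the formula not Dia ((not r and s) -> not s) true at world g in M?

No

At g: Dia ((not r and s) -> not s) is true, so not Dia ((not r and s) -> not s) is false.
  At g: Dia ((not r and s) -> not s) requires (not r and s) -> not s at some successor in {b, c, g, h}.
    (not r and s) -> not s holds at b, so Dia ((not r and s) -> not s) is true at g.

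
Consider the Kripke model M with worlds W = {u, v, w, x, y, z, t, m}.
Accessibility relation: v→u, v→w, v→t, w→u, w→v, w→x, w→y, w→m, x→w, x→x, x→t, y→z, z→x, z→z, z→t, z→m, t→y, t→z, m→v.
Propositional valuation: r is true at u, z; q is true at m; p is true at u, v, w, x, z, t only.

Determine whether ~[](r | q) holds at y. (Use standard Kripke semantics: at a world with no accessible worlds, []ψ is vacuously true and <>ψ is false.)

No

At y: [](r | q) is true, so ~[](r | q) is false.
  At y: [](r | q) requires r | q at every successor {z}.
    At z: r | q is true.
  So [](r | q) is true at y.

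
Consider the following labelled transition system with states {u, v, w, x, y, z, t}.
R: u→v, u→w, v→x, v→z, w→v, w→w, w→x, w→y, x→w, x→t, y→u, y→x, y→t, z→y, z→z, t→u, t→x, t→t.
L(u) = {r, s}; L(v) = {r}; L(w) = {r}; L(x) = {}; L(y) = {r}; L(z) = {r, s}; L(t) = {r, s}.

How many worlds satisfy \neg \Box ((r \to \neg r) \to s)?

4

Let φ = \neg \Box ((r \to \neg r) \to s). Evaluate φ at each world:
  u (successors {v, w}): φ is false.
  v (successors {x, z}): φ is true.
  w (successors {v, w, x, y}): φ is true.
  x (successors {w, t}): φ is false.
  y (successors {u, x, t}): φ is true.
  z (successors {y, z}): φ is false.
  t (successors {u, x, t}): φ is true.
For instance, at x:
  At x: \Box ((r \to \neg r) \to s) is true, so \neg \Box ((r \to \neg r) \to s) is false.
    At x: \Box ((r \to \neg r) \to s) requires (r \to \neg r) \to s at every successor {w, t}.
      At w: (r \to \neg r) \to s is true.
      At t: (r \to \neg r) \to s is true.
    So \Box ((r \to \neg r) \to s) is true at x.
Satisfying worlds: {v, w, y, t}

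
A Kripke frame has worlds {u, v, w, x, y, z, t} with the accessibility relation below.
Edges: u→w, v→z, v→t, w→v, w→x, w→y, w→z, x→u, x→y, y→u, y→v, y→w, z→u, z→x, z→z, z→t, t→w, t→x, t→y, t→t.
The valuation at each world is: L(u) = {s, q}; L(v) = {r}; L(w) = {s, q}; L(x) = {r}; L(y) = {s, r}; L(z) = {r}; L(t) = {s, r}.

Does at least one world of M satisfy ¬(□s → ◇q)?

Recall that □ψ holds at a world iff ψ holds at every accessible world, and ◇ψ holds iff ψ holds at some accessible world.
Let φ = ¬(□s → ◇q). Evaluate φ at each world:
  u (successors {w}): φ is false.
  v (successors {z, t}): φ is false.
  w (successors {v, x, y, z}): φ is false.
  x (successors {u, y}): φ is false.
  y (successors {u, v, w}): φ is false.
  z (successors {u, x, z, t}): φ is false.
  t (successors {w, x, y, t}): φ is false.
For instance, at x:
  At x: □s → ◇q is true, so ¬(□s → ◇q) is false.
    At x: □s is true, ◇q is true, so □s → ◇q is true.
      At x: □s requires s at every successor {u, y}.
        At u: s is true.
        At y: s is true.
      So □s is true at x.
      At x: ◇q requires q at some successor in {u, y}.
        q holds at u, so ◇q is true at x.

No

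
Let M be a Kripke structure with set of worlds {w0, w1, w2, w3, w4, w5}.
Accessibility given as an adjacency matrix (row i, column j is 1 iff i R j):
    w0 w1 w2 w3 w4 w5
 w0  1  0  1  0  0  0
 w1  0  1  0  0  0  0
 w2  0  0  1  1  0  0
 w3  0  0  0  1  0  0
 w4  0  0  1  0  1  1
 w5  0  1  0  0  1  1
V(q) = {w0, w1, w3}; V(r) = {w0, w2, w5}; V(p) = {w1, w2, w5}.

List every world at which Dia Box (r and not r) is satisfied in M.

Let φ = Dia Box (r and not r). Evaluate φ at each world:
  w0 (successors {w0, w2}): φ is false.
  w1 (successors {w1}): φ is false.
  w2 (successors {w2, w3}): φ is false.
  w3 (successors {w3}): φ is false.
  w4 (successors {w2, w4, w5}): φ is false.
  w5 (successors {w1, w4, w5}): φ is false.
For instance, at w2:
  At w2: Dia Box (r and not r) requires Box (r and not r) at some successor in {w2, w3}.
    At w2: Box (r and not r) is false.
    At w3: Box (r and not r) is false.
  So Dia Box (r and not r) is false at w2.
Satisfying worlds: none.

none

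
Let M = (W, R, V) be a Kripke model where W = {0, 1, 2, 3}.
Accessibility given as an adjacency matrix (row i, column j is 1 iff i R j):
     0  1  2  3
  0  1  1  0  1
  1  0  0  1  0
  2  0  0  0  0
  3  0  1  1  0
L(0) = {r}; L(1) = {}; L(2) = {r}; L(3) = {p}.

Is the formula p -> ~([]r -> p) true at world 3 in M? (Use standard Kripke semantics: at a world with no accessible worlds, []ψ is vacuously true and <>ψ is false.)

No

Recall that []ψ holds at a world iff ψ holds at every accessible world, and <>ψ holds iff ψ holds at some accessible world.
At 3: p is true, ~([]r -> p) is false, so p -> ~([]r -> p) is false.
  At 3: []r -> p is true, so ~([]r -> p) is false.
    At 3: []r is false, p is true, so []r -> p is true.
      At 3: []r requires r at every successor {1, 2}.
        r fails at 1, so []r is false at 3.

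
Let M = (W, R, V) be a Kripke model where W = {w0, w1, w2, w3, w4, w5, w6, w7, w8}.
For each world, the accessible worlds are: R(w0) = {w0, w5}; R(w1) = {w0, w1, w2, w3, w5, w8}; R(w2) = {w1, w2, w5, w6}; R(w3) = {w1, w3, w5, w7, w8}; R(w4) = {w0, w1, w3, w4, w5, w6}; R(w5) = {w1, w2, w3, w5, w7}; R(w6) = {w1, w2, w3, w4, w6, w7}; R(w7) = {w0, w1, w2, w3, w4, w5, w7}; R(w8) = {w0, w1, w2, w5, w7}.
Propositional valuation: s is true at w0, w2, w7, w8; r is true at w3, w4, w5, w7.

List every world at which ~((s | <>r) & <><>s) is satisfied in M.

none

Recall that <>ψ holds at a world iff ψ holds at some accessible world.
Let φ = ~((s | <>r) & <><>s). Evaluate φ at each world:
  w0 (successors {w0, w5}): φ is false.
  w1 (successors {w0, w1, w2, w3, w5, w8}): φ is false.
  w2 (successors {w1, w2, w5, w6}): φ is false.
  w3 (successors {w1, w3, w5, w7, w8}): φ is false.
  w4 (successors {w0, w1, w3, w4, w5, w6}): φ is false.
  w5 (successors {w1, w2, w3, w5, w7}): φ is false.
  w6 (successors {w1, w2, w3, w4, w6, w7}): φ is false.
  w7 (successors {w0, w1, w2, w3, w4, w5, w7}): φ is false.
  w8 (successors {w0, w1, w2, w5, w7}): φ is false.
For instance, at w3:
  At w3: (s | <>r) & <><>s is true, so ~((s | <>r) & <><>s) is false.
    At w3: s | <>r is true, <><>s is true, so (s | <>r) & <><>s is true.
      At w3: s is false, <>r is true, so s | <>r is true.
      At w3: <><>s requires <>s at some successor in {w1, w3, w5, w7, w8}.
        <>s holds at w1, so <><>s is true at w3.
Satisfying worlds: none.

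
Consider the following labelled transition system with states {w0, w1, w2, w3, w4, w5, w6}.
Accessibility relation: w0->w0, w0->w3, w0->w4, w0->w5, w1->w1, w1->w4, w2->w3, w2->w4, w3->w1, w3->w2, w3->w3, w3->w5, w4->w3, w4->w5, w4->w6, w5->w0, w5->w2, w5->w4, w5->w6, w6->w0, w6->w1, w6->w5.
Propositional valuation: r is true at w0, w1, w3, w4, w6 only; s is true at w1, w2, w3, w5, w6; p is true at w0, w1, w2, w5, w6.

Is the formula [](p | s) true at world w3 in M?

Recall that []ψ holds at a world iff ψ holds at every accessible world, and <>ψ holds iff ψ holds at some accessible world.
At w3: [](p | s) requires p | s at every successor {w1, w2, w3, w5}.
  At w1: p | s is true.
  At w2: p | s is true.
  At w3: p | s is true.
  At w5: p | s is true.
So [](p | s) is true at w3.

Yes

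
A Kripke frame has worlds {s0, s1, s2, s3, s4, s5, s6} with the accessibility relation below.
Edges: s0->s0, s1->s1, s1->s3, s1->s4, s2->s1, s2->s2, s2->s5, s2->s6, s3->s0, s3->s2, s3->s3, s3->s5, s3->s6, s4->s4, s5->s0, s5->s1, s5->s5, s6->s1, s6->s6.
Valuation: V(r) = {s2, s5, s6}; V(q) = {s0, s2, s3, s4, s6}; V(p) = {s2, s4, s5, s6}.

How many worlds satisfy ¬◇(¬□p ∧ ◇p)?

Let φ = ¬◇(¬□p ∧ ◇p). Evaluate φ at each world:
  s0 (successors {s0}): φ is true.
  s1 (successors {s1, s3, s4}): φ is false.
  s2 (successors {s1, s2, s5, s6}): φ is false.
  s3 (successors {s0, s2, s3, s5, s6}): φ is false.
  s4 (successors {s4}): φ is true.
  s5 (successors {s0, s1, s5}): φ is false.
  s6 (successors {s1, s6}): φ is false.
For instance, at s5:
  At s5: ◇(¬□p ∧ ◇p) is true, so ¬◇(¬□p ∧ ◇p) is false.
    At s5: ◇(¬□p ∧ ◇p) requires ¬□p ∧ ◇p at some successor in {s0, s1, s5}.
      ¬□p ∧ ◇p holds at s1, so ◇(¬□p ∧ ◇p) is true at s5.
Satisfying worlds: {s0, s4}

2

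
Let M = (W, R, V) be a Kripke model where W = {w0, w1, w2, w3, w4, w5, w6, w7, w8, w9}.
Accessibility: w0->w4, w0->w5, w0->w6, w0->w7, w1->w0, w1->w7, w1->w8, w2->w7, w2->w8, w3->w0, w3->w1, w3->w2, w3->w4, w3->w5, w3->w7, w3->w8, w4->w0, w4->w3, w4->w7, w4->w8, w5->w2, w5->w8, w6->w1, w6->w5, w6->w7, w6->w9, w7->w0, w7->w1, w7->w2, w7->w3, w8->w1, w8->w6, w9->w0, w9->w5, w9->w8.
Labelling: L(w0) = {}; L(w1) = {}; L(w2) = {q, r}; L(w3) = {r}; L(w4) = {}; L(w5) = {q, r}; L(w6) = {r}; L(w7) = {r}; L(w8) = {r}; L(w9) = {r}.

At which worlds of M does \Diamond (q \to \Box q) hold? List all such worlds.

w0, w1, w2, w3, w4, w5, w6, w7, w8, w9

Recall that \Box ψ holds at a world iff ψ holds at every accessible world, and \Diamond ψ holds iff ψ holds at some accessible world.
Let φ = \Diamond (q \to \Box q). Evaluate φ at each world:
  w0 (successors {w4, w5, w6, w7}): φ is true.
  w1 (successors {w0, w7, w8}): φ is true.
  w2 (successors {w7, w8}): φ is true.
  w3 (successors {w0, w1, w2, w4, w5, w7, w8}): φ is true.
  w4 (successors {w0, w3, w7, w8}): φ is true.
  w5 (successors {w2, w8}): φ is true.
  w6 (successors {w1, w5, w7, w9}): φ is true.
  w7 (successors {w0, w1, w2, w3}): φ is true.
  w8 (successors {w1, w6}): φ is true.
  w9 (successors {w0, w5, w8}): φ is true.
For instance, at w8:
  At w8: \Diamond (q \to \Box q) requires q \to \Box q at some successor in {w1, w6}.
    q \to \Box q holds at w1, so \Diamond (q \to \Box q) is true at w8.
      At w1: q is false, \Box q is false, so q \to \Box q is true.
Satisfying worlds: {w0, w1, w2, w3, w4, w5, w6, w7, w8, w9}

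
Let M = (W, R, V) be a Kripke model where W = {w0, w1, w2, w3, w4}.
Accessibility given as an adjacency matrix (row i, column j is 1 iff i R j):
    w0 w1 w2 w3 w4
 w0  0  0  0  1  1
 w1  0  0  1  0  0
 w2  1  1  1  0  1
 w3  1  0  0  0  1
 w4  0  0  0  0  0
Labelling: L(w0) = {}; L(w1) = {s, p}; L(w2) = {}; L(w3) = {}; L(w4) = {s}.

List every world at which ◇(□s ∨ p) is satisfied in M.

Recall that □ψ holds at a world iff ψ holds at every accessible world, and ◇ψ holds iff ψ holds at some accessible world.
Let φ = ◇(□s ∨ p). Evaluate φ at each world:
  w0 (successors {w3, w4}): φ is true.
  w1 (successors {w2}): φ is false.
  w2 (successors {w0, w1, w2, w4}): φ is true.
  w3 (successors {w0, w4}): φ is true.
  w4 (successors ∅): φ is false.
For instance, at w2:
  At w2: ◇(□s ∨ p) requires □s ∨ p at some successor in {w0, w1, w2, w4}.
    □s ∨ p holds at w1, so ◇(□s ∨ p) is true at w2.
      At w1: □s is false, p is true, so □s ∨ p is true.
Satisfying worlds: {w0, w2, w3}

w0, w2, w3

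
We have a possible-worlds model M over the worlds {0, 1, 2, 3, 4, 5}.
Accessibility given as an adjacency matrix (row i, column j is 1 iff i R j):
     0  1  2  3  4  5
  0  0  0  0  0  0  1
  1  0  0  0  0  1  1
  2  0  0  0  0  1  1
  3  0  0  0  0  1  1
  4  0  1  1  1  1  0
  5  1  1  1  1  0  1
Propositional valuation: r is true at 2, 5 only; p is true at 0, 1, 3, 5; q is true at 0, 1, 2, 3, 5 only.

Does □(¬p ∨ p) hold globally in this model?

Let φ = □(¬p ∨ p). Evaluate φ at each world:
  0 (successors {5}): φ is true.
  1 (successors {4, 5}): φ is true.
  2 (successors {4, 5}): φ is true.
  3 (successors {4, 5}): φ is true.
  4 (successors {1, 2, 3, 4}): φ is true.
  5 (successors {0, 1, 2, 3, 5}): φ is true.
For instance, at 3:
  At 3: □(¬p ∨ p) requires ¬p ∨ p at every successor {4, 5}.
    At 4: ¬p ∨ p is true.
    At 5: ¬p ∨ p is true.
  So □(¬p ∨ p) is true at 3.

Yes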